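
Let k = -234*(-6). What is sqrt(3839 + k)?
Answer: 7*sqrt(107) ≈ 72.409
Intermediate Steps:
k = 1404
sqrt(3839 + k) = sqrt(3839 + 1404) = sqrt(5243) = 7*sqrt(107)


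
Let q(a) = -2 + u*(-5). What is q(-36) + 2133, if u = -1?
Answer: 2136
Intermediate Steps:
q(a) = 3 (q(a) = -2 - 1*(-5) = -2 + 5 = 3)
q(-36) + 2133 = 3 + 2133 = 2136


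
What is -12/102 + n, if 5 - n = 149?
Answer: -2450/17 ≈ -144.12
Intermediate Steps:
n = -144 (n = 5 - 1*149 = 5 - 149 = -144)
-12/102 + n = -12/102 - 144 = -12*1/102 - 144 = -2/17 - 144 = -2450/17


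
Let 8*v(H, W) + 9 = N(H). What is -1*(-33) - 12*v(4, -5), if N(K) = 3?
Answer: 42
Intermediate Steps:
v(H, W) = -3/4 (v(H, W) = -9/8 + (1/8)*3 = -9/8 + 3/8 = -3/4)
-1*(-33) - 12*v(4, -5) = -1*(-33) - 12*(-3/4) = 33 + 9 = 42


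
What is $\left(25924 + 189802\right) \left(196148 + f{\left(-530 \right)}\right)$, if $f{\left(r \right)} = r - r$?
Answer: $42314223448$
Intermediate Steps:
$f{\left(r \right)} = 0$
$\left(25924 + 189802\right) \left(196148 + f{\left(-530 \right)}\right) = \left(25924 + 189802\right) \left(196148 + 0\right) = 215726 \cdot 196148 = 42314223448$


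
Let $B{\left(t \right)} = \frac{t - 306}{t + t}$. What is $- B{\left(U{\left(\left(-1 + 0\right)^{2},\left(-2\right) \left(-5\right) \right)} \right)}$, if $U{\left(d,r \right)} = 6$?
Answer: $25$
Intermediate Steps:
$B{\left(t \right)} = \frac{-306 + t}{2 t}$
$- B{\left(U{\left(\left(-1 + 0\right)^{2},\left(-2\right) \left(-5\right) \right)} \right)} = - \frac{-306 + 6}{2 \cdot 6} = - \frac{-300}{2 \cdot 6} = \left(-1\right) \left(-25\right) = 25$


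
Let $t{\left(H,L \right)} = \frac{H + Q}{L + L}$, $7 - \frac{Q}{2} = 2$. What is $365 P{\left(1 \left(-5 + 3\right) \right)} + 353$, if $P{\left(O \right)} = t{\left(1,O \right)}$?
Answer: $- \frac{2603}{4} \approx -650.75$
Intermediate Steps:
$Q = 10$ ($Q = 14 - 4 = 10$)
$t{\left(H,L \right)} = \frac{10 + H}{2 L}$ ($t{\left(H,L \right)} = \frac{H + 10}{L + L} = \frac{10 + H}{2 L}$)
$P{\left(O \right)} = \frac{11}{2 O}$ ($P{\left(O \right)} = \frac{10 + 1}{2 O} = \frac{1}{2} \frac{1}{O} 11 = \frac{11}{2 O}$)
$365 P{\left(1 \left(-5 + 3\right) \right)} + 353 = 365 \frac{11}{2 \cdot 1 \left(-5 + 3\right)} + 353 = 365 \frac{11}{2 \cdot 1 \left(-2\right)} + 353 = 365 \frac{11}{2 \left(-2\right)} + 353 = 365 \cdot \frac{11}{2} \left(- \frac{1}{2}\right) + 353 = 365 \left(- \frac{11}{4}\right) + 353 = - \frac{4015}{4} + 353 = - \frac{2603}{4}$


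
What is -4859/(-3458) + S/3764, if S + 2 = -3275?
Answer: 3478705/6507956 ≈ 0.53453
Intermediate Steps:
S = -3277 (S = -2 - 3275 = -3277)
-4859/(-3458) + S/3764 = -4859/(-3458) - 3277/3764 = -4859*(-1/3458) - 3277*1/3764 = 4859/3458 - 3277/3764 = 3478705/6507956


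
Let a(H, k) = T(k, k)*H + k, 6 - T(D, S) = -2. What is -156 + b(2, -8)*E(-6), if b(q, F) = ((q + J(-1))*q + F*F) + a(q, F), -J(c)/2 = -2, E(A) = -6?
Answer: -660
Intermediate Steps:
T(D, S) = 8 (T(D, S) = 6 - 1*(-2) = 6 + 2 = 8)
J(c) = 4 (J(c) = -2*(-2) = 4)
a(H, k) = k + 8*H (a(H, k) = 8*H + k = k + 8*H)
b(q, F) = F + F² + 8*q + q*(4 + q) (b(q, F) = ((q + 4)*q + F*F) + (F + 8*q) = ((4 + q)*q + F²) + (F + 8*q) = (q*(4 + q) + F²) + (F + 8*q) = (F² + q*(4 + q)) + (F + 8*q) = F + F² + 8*q + q*(4 + q))
-156 + b(2, -8)*E(-6) = -156 + (-8 + (-8)² + 2² + 12*2)*(-6) = -156 + (-8 + 64 + 4 + 24)*(-6) = -156 + 84*(-6) = -156 - 504 = -660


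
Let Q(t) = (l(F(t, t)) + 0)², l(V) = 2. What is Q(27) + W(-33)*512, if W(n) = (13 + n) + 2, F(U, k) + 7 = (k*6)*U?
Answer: -9212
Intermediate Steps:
F(U, k) = -7 + 6*U*k (F(U, k) = -7 + (k*6)*U = -7 + (6*k)*U = -7 + 6*U*k)
W(n) = 15 + n
Q(t) = 4 (Q(t) = (2 + 0)² = 2² = 4)
Q(27) + W(-33)*512 = 4 + (15 - 33)*512 = 4 - 18*512 = 4 - 9216 = -9212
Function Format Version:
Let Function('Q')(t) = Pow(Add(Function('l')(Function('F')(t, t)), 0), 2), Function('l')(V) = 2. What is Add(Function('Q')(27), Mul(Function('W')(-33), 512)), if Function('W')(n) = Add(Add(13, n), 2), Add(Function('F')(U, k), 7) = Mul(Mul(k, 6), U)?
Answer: -9212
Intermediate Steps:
Function('F')(U, k) = Add(-7, Mul(6, U, k)) (Function('F')(U, k) = Add(-7, Mul(Mul(k, 6), U)) = Add(-7, Mul(Mul(6, k), U)) = Add(-7, Mul(6, U, k)))
Function('W')(n) = Add(15, n)
Function('Q')(t) = 4 (Function('Q')(t) = Pow(Add(2, 0), 2) = Pow(2, 2) = 4)
Add(Function('Q')(27), Mul(Function('W')(-33), 512)) = Add(4, Mul(Add(15, -33), 512)) = Add(4, Mul(-18, 512)) = Add(4, -9216) = -9212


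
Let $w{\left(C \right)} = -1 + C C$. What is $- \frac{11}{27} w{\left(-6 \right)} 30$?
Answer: $- \frac{3850}{9} \approx -427.78$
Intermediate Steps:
$w{\left(C \right)} = -1 + C^{2}$
$- \frac{11}{27} w{\left(-6 \right)} 30 = - \frac{11}{27} \left(-1 + \left(-6\right)^{2}\right) 30 = \left(-11\right) \frac{1}{27} \left(-1 + 36\right) 30 = \left(- \frac{11}{27}\right) 35 \cdot 30 = \left(- \frac{385}{27}\right) 30 = - \frac{3850}{9}$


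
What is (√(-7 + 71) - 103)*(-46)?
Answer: 4370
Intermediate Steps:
(√(-7 + 71) - 103)*(-46) = (√64 - 103)*(-46) = (8 - 103)*(-46) = -95*(-46) = 4370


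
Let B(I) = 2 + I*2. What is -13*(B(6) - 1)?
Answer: -169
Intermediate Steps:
B(I) = 2 + 2*I
-13*(B(6) - 1) = -13*((2 + 2*6) - 1) = -13*((2 + 12) - 1) = -13*(14 - 1) = -13*13 = -169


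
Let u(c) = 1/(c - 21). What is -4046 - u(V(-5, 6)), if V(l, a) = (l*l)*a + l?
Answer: -501705/124 ≈ -4046.0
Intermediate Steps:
V(l, a) = l + a*l**2 (V(l, a) = l**2*a + l = a*l**2 + l = l + a*l**2)
u(c) = 1/(-21 + c)
-4046 - u(V(-5, 6)) = -4046 - 1/(-21 - 5*(1 + 6*(-5))) = -4046 - 1/(-21 - 5*(1 - 30)) = -4046 - 1/(-21 - 5*(-29)) = -4046 - 1/(-21 + 145) = -4046 - 1/124 = -501705/124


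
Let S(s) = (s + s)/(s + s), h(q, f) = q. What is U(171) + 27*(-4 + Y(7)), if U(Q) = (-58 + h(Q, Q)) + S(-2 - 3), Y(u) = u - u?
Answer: 6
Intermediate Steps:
S(s) = 1 (S(s) = (2*s)/((2*s)) = (2*s)*(1/(2*s)) = 1)
Y(u) = 0
U(Q) = -57 + Q (U(Q) = (-58 + Q) + 1 = -57 + Q)
U(171) + 27*(-4 + Y(7)) = (-57 + 171) + 27*(-4 + 0) = 114 + 27*(-4) = 114 - 108 = 6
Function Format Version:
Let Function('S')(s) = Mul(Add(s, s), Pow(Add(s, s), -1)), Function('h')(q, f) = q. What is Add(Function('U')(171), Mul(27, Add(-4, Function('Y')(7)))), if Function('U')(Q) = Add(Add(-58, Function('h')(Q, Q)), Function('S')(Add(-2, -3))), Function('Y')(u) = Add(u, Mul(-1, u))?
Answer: 6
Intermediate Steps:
Function('S')(s) = 1 (Function('S')(s) = Mul(Mul(2, s), Pow(Mul(2, s), -1)) = Mul(Mul(2, s), Mul(Rational(1, 2), Pow(s, -1))) = 1)
Function('Y')(u) = 0
Function('U')(Q) = Add(-57, Q) (Function('U')(Q) = Add(Add(-58, Q), 1) = Add(-57, Q))
Add(Function('U')(171), Mul(27, Add(-4, Function('Y')(7)))) = Add(Add(-57, 171), Mul(27, Add(-4, 0))) = Add(114, Mul(27, -4)) = Add(114, -108) = 6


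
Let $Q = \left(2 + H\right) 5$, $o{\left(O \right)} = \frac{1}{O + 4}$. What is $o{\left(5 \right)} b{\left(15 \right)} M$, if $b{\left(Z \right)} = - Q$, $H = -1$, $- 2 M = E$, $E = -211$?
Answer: $- \frac{1055}{18} \approx -58.611$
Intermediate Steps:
$M = \frac{211}{2}$ ($M = \left(- \frac{1}{2}\right) \left(-211\right) = \frac{211}{2} \approx 105.5$)
$o{\left(O \right)} = \frac{1}{4 + O}$
$Q = 5$ ($Q = \left(2 - 1\right) 5 = 1 \cdot 5 = 5$)
$b{\left(Z \right)} = -5$ ($b{\left(Z \right)} = \left(-1\right) 5 = -5$)
$o{\left(5 \right)} b{\left(15 \right)} M = \frac{1}{4 + 5} \left(-5\right) \frac{211}{2} = \frac{1}{9} \left(-5\right) \frac{211}{2} = \left(- \frac{5}{9}\right) \frac{211}{2} = - \frac{1055}{18}$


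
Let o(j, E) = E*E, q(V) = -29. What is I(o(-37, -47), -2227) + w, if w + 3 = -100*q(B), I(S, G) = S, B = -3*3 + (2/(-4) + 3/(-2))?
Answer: 5106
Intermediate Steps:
B = -11 (B = -9 + (2*(-1/4) + 3*(-1/2)) = -9 + (-1/2 - 3/2) = -9 - 2 = -11)
o(j, E) = E**2
w = 2897 (w = -3 - 100*(-29) = -3 + 2900 = 2897)
I(o(-37, -47), -2227) + w = (-47)**2 + 2897 = 2209 + 2897 = 5106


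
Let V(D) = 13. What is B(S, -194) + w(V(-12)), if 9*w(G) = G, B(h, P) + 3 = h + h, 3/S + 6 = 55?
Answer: -632/441 ≈ -1.4331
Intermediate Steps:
S = 3/49 (S = 3/(-6 + 55) = 3/49 ≈ 0.061224)
B(h, P) = -3 + 2*h (B(h, P) = -3 + (h + h) = -3 + 2*h)
w(G) = G/9
B(S, -194) + w(V(-12)) = (-3 + 2*(3/49)) + (⅑)*13 = (-3 + 6/49) + 13/9 = -141/49 + 13/9 = -632/441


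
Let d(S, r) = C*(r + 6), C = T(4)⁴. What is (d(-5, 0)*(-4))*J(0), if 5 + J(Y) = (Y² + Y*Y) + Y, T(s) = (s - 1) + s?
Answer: 288120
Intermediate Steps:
T(s) = -1 + 2*s (T(s) = (-1 + s) + s = -1 + 2*s)
C = 2401 (C = (-1 + 2*4)⁴ = (-1 + 8)⁴ = 7⁴ = 2401)
J(Y) = -5 + Y + 2*Y² (J(Y) = -5 + ((Y² + Y*Y) + Y) = -5 + ((Y² + Y²) + Y) = -5 + (2*Y² + Y) = -5 + (Y + 2*Y²) = -5 + Y + 2*Y²)
d(S, r) = 14406 + 2401*r (d(S, r) = 2401*(r + 6) = 2401*(6 + r) = 14406 + 2401*r)
(d(-5, 0)*(-4))*J(0) = ((14406 + 2401*0)*(-4))*(-5 + 0 + 2*0²) = ((14406 + 0)*(-4))*(-5 + 0 + 2*0) = (14406*(-4))*(-5 + 0 + 0) = -57624*(-5) = 288120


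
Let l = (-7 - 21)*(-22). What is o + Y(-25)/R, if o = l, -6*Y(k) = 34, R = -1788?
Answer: 3304241/5364 ≈ 616.00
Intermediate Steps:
Y(k) = -17/3 (Y(k) = -⅙*34 = -17/3)
l = 616 (l = -28*(-22) = 616)
o = 616
o + Y(-25)/R = 616 - 17/3/(-1788) = 616 - 17/3*(-1/1788) = 616 + 17/5364 = 3304241/5364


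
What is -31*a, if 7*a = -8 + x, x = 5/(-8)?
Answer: 2139/56 ≈ 38.196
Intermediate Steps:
x = -5/8 (x = 5*(-⅛) = -5/8 ≈ -0.62500)
a = -69/56 (a = (-8 - 5/8)/7 = (⅐)*(-69/8) = -69/56 ≈ -1.2321)
-31*a = -31*(-69/56) = 2139/56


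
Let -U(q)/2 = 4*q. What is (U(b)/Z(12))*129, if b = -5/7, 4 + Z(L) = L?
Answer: 645/7 ≈ 92.143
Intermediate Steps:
Z(L) = -4 + L
b = -5/7 (b = -5*1/7 = -5/7 ≈ -0.71429)
U(q) = -8*q
(U(b)/Z(12))*129 = ((-8*(-5/7))/(-4 + 12))*129 = ((40/7)/8)*129 = ((40/7)*(1/8))*129 = (5/7)*129 = 645/7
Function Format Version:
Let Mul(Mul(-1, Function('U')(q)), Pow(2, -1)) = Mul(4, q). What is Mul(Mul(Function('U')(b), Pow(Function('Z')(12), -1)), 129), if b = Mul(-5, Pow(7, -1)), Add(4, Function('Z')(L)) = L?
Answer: Rational(645, 7) ≈ 92.143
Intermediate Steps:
Function('Z')(L) = Add(-4, L)
b = Rational(-5, 7) (b = Mul(-5, Rational(1, 7)) = Rational(-5, 7) ≈ -0.71429)
Function('U')(q) = Mul(-8, q) (Function('U')(q) = Mul(-2, Mul(4, q)) = Mul(-8, q))
Mul(Mul(Function('U')(b), Pow(Function('Z')(12), -1)), 129) = Mul(Mul(Mul(-8, Rational(-5, 7)), Pow(Add(-4, 12), -1)), 129) = Mul(Mul(Rational(40, 7), Pow(8, -1)), 129) = Mul(Mul(Rational(40, 7), Rational(1, 8)), 129) = Mul(Rational(5, 7), 129) = Rational(645, 7)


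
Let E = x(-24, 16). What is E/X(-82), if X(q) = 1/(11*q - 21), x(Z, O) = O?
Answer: -14768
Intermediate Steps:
X(q) = 1/(-21 + 11*q)
E = 16
E/X(-82) = 16/(1/(-21 + 11*(-82))) = 16/(1/(-21 - 902)) = 16/(1/(-923)) = 16/(-1/923) = 16*(-923) = -14768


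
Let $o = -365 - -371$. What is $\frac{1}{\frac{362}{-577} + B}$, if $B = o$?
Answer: $\frac{577}{3100} \approx 0.18613$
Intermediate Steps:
$o = 6$ ($o = -365 + 371 = 6$)
$B = 6$
$\frac{1}{\frac{362}{-577} + B} = \frac{1}{\frac{362}{-577} + 6} = \frac{1}{362 \left(- \frac{1}{577}\right) + 6} = \frac{1}{- \frac{362}{577} + 6} = \frac{1}{\frac{3100}{577}} = \frac{577}{3100}$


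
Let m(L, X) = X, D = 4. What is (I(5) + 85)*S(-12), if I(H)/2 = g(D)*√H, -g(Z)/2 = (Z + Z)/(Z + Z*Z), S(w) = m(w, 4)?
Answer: 340 - 32*√5/5 ≈ 325.69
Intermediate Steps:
S(w) = 4
g(Z) = -4*Z/(Z + Z²) (g(Z) = -2*(Z + Z)/(Z + Z*Z) = -2*2*Z/(Z + Z²) = -4*Z/(Z + Z²))
I(H) = -8*√H/5 (I(H) = 2*((-4/(1 + 4))*√H) = 2*((-4/5)*√H) = 2*((-4*⅕)*√H) = 2*(-4*√H/5) = -8*√H/5)
(I(5) + 85)*S(-12) = (-8*√5/5 + 85)*4 = (85 - 8*√5/5)*4 = 340 - 32*√5/5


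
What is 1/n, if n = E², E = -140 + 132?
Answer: 1/64 ≈ 0.015625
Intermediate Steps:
E = -8
n = 64 (n = (-8)² = 64)
1/n = 1/64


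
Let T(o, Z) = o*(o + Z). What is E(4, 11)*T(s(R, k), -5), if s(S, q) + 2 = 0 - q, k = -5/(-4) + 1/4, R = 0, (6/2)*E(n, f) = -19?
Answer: -2261/12 ≈ -188.42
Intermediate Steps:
E(n, f) = -19/3 (E(n, f) = (1/3)*(-19) = -19/3)
k = 3/2 (k = -5*(-1/4) + 1*(1/4) = 5/4 + 1/4 = 3/2 ≈ 1.5000)
s(S, q) = -2 - q (s(S, q) = -2 + (0 - q) = -2 - q)
T(o, Z) = o*(Z + o)
E(4, 11)*T(s(R, k), -5) = -19*(-2 - 1*3/2)*(-5 + (-2 - 1*3/2))/3 = -19*(-2 - 3/2)*(-5 + (-2 - 3/2))/3 = -(-133)*(-5 - 7/2)/6 = -(-133)*(-17)/(6*2) = -19/3*119/4 = -2261/12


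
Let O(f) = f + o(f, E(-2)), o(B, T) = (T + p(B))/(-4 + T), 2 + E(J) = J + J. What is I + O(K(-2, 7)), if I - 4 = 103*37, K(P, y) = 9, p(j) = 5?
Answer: 38241/10 ≈ 3824.1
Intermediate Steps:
I = 3815 (I = 4 + 103*37 = 4 + 3811 = 3815)
E(J) = -2 + 2*J (E(J) = -2 + (J + J) = -2 + 2*J)
o(B, T) = (5 + T)/(-4 + T) (o(B, T) = (T + 5)/(-4 + T) = (5 + T)/(-4 + T))
O(f) = ⅒ + f (O(f) = f + (5 + (-2 + 2*(-2)))/(-4 + (-2 + 2*(-2))) = f + (5 + (-2 - 4))/(-4 + (-2 - 4)) = f + (5 - 6)/(-4 - 6) = f - 1/(-10) = f - ⅒*(-1) = f + ⅒ = ⅒ + f)
I + O(K(-2, 7)) = 3815 + (⅒ + 9) = 3815 + 91/10 = 38241/10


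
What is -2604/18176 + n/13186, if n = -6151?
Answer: -18267115/29958592 ≈ -0.60975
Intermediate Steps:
-2604/18176 + n/13186 = -2604/18176 - 6151/13186 = -2604*1/18176 - 6151*1/13186 = -651/4544 - 6151/13186 = -18267115/29958592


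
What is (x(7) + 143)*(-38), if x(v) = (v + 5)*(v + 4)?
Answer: -10450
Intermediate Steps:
x(v) = (4 + v)*(5 + v) (x(v) = (5 + v)*(4 + v) = (4 + v)*(5 + v))
(x(7) + 143)*(-38) = ((20 + 7² + 9*7) + 143)*(-38) = ((20 + 49 + 63) + 143)*(-38) = (132 + 143)*(-38) = 275*(-38) = -10450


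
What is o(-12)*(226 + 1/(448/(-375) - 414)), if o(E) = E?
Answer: -211124238/77849 ≈ -2712.0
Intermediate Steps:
o(-12)*(226 + 1/(448/(-375) - 414)) = -12*(226 + 1/(448/(-375) - 414)) = -12*(226 + 1/(448*(-1/375) - 414)) = -12*(226 + 1/(-448/375 - 414)) = -12*(226 + 1/(-155698/375)) = -12*(226 - 375/155698) = -12*35187373/155698 = -211124238/77849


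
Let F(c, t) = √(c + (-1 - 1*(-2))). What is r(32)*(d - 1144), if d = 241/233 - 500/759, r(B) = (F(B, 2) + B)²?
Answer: -213774602293/176847 - 12943779136*√33/176847 ≈ -1.6293e+6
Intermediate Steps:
F(c, t) = √(1 + c) (F(c, t) = √(c + (-1 + 2)) = √(c + 1) = √(1 + c))
r(B) = (B + √(1 + B))² (r(B) = (√(1 + B) + B)² = (B + √(1 + B))²)
d = 66419/176847 (d = 241*(1/233) - 500*1/759 = 241/233 - 500/759 = 66419/176847 ≈ 0.37557)
r(32)*(d - 1144) = (32 + √(1 + 32))²*(66419/176847 - 1144) = (32 + √33)²*(-202246549/176847) = -202246549*(32 + √33)²/176847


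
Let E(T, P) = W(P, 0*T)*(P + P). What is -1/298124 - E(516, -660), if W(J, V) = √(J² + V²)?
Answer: 259725628799/298124 ≈ 8.7120e+5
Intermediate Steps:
E(T, P) = 2*P*√(P²) (E(T, P) = √(P² + (0*T)²)*(P + P) = √(P² + 0²)*(2*P) = √(P² + 0)*(2*P) = √(P²)*(2*P) = 2*P*√(P²))
-1/298124 - E(516, -660) = -1/298124 - 2*(-660)*√((-660)²) = -1*1/298124 - 2*(-660)*√435600 = -1/298124 - 2*(-660)*660 = -1/298124 - 1*(-871200) = -1/298124 + 871200 = 259725628799/298124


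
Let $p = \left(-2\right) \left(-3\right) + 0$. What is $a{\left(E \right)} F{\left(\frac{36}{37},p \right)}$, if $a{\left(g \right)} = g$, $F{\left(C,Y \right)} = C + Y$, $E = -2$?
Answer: $- \frac{516}{37} \approx -13.946$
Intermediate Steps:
$p = 6$ ($p = 6 + 0 = 6$)
$a{\left(E \right)} F{\left(\frac{36}{37},p \right)} = - 2 \left(\frac{36}{37} + 6\right) = \left(-2\right) \frac{258}{37} = - \frac{516}{37}$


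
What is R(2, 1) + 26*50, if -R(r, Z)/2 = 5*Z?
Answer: 1290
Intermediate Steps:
R(r, Z) = -10*Z
R(2, 1) + 26*50 = -10*1 + 26*50 = -10 + 1300 = 1290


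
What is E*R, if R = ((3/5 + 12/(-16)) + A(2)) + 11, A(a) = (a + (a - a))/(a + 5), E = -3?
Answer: -4677/140 ≈ -33.407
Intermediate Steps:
A(a) = a/(5 + a) (A(a) = (a + 0)/(5 + a) = a/(5 + a))
R = 1559/140 (R = ((3/5 + 12/(-16)) + 2/(5 + 2)) + 11 = ((3*(1/5) + 12*(-1/16)) + 2/7) + 11 = ((3/5 - 3/4) + 2*(1/7)) + 11 = (-3/20 + 2/7) + 11 = 19/140 + 11 = 1559/140 ≈ 11.136)
E*R = -3*1559/140 = -4677/140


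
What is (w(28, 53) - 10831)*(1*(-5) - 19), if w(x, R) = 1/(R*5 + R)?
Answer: 13777028/53 ≈ 2.5994e+5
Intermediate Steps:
w(x, R) = 1/(6*R) (w(x, R) = 1/(5*R + R) = 1/(6*R))
(w(28, 53) - 10831)*(1*(-5) - 19) = ((⅙)/53 - 10831)*(1*(-5) - 19) = ((⅙)*(1/53) - 10831)*(-5 - 19) = (1/318 - 10831)*(-24) = -3444257/318*(-24) = 13777028/53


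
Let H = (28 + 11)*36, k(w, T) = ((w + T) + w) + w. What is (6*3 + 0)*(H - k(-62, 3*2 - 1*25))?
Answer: 28962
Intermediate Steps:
k(w, T) = T + 3*w (k(w, T) = ((T + w) + w) + w = (T + 2*w) + w = T + 3*w)
H = 1404 (H = 39*36 = 1404)
(6*3 + 0)*(H - k(-62, 3*2 - 1*25)) = (6*3 + 0)*(1404 - ((3*2 - 1*25) + 3*(-62))) = (18 + 0)*(1404 - ((6 - 25) - 186)) = 18*(1404 - (-19 - 186)) = 18*(1404 - 1*(-205)) = 18*(1404 + 205) = 18*1609 = 28962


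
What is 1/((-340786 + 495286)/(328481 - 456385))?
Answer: -31976/38625 ≈ -0.82786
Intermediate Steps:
1/((-340786 + 495286)/(328481 - 456385)) = 1/(154500/(-127904)) = 1/(154500*(-1/127904)) = 1/(-38625/31976) = -31976/38625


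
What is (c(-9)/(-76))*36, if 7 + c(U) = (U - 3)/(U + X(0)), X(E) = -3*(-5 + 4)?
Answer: 45/19 ≈ 2.3684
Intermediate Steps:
X(E) = 3 (X(E) = -3*(-1) = 3)
c(U) = -7 + (-3 + U)/(3 + U) (c(U) = -7 + (U - 3)/(U + 3) = -7 + (-3 + U)/(3 + U))
(c(-9)/(-76))*36 = ((6*(-4 - 1*(-9))/(3 - 9))/(-76))*36 = -3*(-4 + 9)/(38*(-6))*36 = -3*(-1)*5/(38*6)*36 = -1/76*(-5)*36 = (5/76)*36 = 45/19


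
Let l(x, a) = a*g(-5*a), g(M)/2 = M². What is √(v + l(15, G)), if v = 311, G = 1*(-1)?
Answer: 3*√29 ≈ 16.155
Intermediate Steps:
g(M) = 2*M²
G = -1
l(x, a) = 50*a³ (l(x, a) = a*(2*(-5*a)²) = a*(2*(25*a²)) = a*(50*a²) = 50*a³)
√(v + l(15, G)) = √(311 + 50*(-1)³) = √(311 + 50*(-1)) = √(311 - 50) = √261 = 3*√29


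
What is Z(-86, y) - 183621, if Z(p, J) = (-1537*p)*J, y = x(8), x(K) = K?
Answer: 873835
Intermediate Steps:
y = 8
Z(p, J) = -1537*J*p
Z(-86, y) - 183621 = -1537*8*(-86) - 183621 = 1057456 - 183621 = 873835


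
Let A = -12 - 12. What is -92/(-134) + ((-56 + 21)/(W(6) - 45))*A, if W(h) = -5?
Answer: -5398/335 ≈ -16.113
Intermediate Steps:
A = -24
-92/(-134) + ((-56 + 21)/(W(6) - 45))*A = -92/(-134) + ((-56 + 21)/(-5 - 45))*(-24) = -92*(-1/134) - 35/(-50)*(-24) = 46/67 - 35*(-1/50)*(-24) = 46/67 + (7/10)*(-24) = 46/67 - 84/5 = -5398/335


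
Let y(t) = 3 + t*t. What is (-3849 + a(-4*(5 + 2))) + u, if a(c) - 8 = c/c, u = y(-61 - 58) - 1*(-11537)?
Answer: 21861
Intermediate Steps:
y(t) = 3 + t²
u = 25701 (u = (3 + (-61 - 58)²) - 1*(-11537) = (3 + (-119)²) + 11537 = (3 + 14161) + 11537 = 14164 + 11537 = 25701)
a(c) = 9 (a(c) = 8 + c/c = 8 + 1 = 9)
(-3849 + a(-4*(5 + 2))) + u = (-3849 + 9) + 25701 = -3840 + 25701 = 21861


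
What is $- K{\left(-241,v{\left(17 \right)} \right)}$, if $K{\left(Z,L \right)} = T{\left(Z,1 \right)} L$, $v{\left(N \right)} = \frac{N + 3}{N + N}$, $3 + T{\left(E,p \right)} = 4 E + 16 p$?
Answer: $\frac{9510}{17} \approx 559.41$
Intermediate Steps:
$T{\left(E,p \right)} = -3 + 4 E + 16 p$ ($T{\left(E,p \right)} = -3 + \left(4 E + 16 p\right) = -3 + 4 E + 16 p$)
$v{\left(N \right)} = \frac{3 + N}{2 N}$
$K{\left(Z,L \right)} = L \left(13 + 4 Z\right)$ ($K{\left(Z,L \right)} = \left(-3 + 4 Z + 16 \cdot 1\right) L = \left(-3 + 4 Z + 16\right) L = \left(13 + 4 Z\right) L = L \left(13 + 4 Z\right)$)
$- K{\left(-241,v{\left(17 \right)} \right)} = - \frac{3 + 17}{2 \cdot 17} \left(13 + 4 \left(-241\right)\right) = - \frac{1}{2} \cdot \frac{1}{17} \cdot 20 \left(13 - 964\right) = - \frac{10 \left(-951\right)}{17} = \left(-1\right) \left(- \frac{9510}{17}\right) = \frac{9510}{17}$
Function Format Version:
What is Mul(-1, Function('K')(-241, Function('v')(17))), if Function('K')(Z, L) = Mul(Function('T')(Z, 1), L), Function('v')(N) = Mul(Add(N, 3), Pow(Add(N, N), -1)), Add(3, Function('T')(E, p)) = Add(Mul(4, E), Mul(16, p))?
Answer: Rational(9510, 17) ≈ 559.41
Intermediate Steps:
Function('T')(E, p) = Add(-3, Mul(4, E), Mul(16, p)) (Function('T')(E, p) = Add(-3, Add(Mul(4, E), Mul(16, p))) = Add(-3, Mul(4, E), Mul(16, p)))
Function('v')(N) = Mul(Rational(1, 2), Pow(N, -1), Add(3, N)) (Function('v')(N) = Mul(Add(3, N), Pow(Mul(2, N), -1)) = Mul(Add(3, N), Mul(Rational(1, 2), Pow(N, -1))) = Mul(Rational(1, 2), Pow(N, -1), Add(3, N)))
Function('K')(Z, L) = Mul(L, Add(13, Mul(4, Z))) (Function('K')(Z, L) = Mul(Add(-3, Mul(4, Z), Mul(16, 1)), L) = Mul(Add(-3, Mul(4, Z), 16), L) = Mul(Add(13, Mul(4, Z)), L) = Mul(L, Add(13, Mul(4, Z))))
Mul(-1, Function('K')(-241, Function('v')(17))) = Mul(-1, Mul(Mul(Rational(1, 2), Pow(17, -1), Add(3, 17)), Add(13, Mul(4, -241)))) = Mul(-1, Mul(Mul(Rational(1, 2), Rational(1, 17), 20), Add(13, -964))) = Mul(-1, Mul(Rational(10, 17), -951)) = Mul(-1, Rational(-9510, 17)) = Rational(9510, 17)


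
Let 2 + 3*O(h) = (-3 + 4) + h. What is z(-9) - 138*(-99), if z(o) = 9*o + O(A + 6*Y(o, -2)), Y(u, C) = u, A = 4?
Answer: 13564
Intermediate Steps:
O(h) = -⅓ + h/3 (O(h) = -⅔ + ((-3 + 4) + h)/3 = -⅔ + (1 + h)/3 = -⅔ + (⅓ + h/3) = -⅓ + h/3)
z(o) = 1 + 11*o (z(o) = 9*o + (-⅓ + (4 + 6*o)/3) = 9*o + (-⅓ + (4/3 + 2*o)) = 9*o + (1 + 2*o) = 1 + 11*o)
z(-9) - 138*(-99) = (1 + 11*(-9)) - 138*(-99) = (1 - 99) + 13662 = -98 + 13662 = 13564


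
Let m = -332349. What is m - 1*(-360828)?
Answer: 28479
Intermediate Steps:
m - 1*(-360828) = -332349 - 1*(-360828) = -332349 + 360828 = 28479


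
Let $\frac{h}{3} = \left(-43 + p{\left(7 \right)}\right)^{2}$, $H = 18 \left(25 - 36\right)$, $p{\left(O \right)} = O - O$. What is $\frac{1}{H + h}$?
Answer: $\frac{1}{5349} \approx 0.00018695$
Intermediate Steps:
$p{\left(O \right)} = 0$
$H = -198$ ($H = 18 \left(-11\right) = -198$)
$h = 5547$ ($h = 3 \left(-43 + 0\right)^{2} = 3 \left(-43\right)^{2} = 3 \cdot 1849 = 5547$)
$\frac{1}{H + h} = \frac{1}{-198 + 5547} = \frac{1}{5349}$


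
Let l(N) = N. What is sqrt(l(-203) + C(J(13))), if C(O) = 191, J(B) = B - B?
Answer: 2*I*sqrt(3) ≈ 3.4641*I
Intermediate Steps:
J(B) = 0
sqrt(l(-203) + C(J(13))) = sqrt(-203 + 191) = sqrt(-12) = 2*I*sqrt(3)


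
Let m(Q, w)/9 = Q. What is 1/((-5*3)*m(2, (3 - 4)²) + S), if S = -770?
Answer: -1/1040 ≈ -0.00096154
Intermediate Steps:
m(Q, w) = 9*Q
1/((-5*3)*m(2, (3 - 4)²) + S) = 1/((-5*3)*(9*2) - 770) = 1/(-15*18 - 770) = 1/(-270 - 770) = 1/(-1040) = -1/1040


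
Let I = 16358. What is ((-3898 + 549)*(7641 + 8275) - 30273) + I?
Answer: -53316599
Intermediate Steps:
((-3898 + 549)*(7641 + 8275) - 30273) + I = ((-3898 + 549)*(7641 + 8275) - 30273) + 16358 = (-3349*15916 - 30273) + 16358 = (-53302684 - 30273) + 16358 = -53332957 + 16358 = -53316599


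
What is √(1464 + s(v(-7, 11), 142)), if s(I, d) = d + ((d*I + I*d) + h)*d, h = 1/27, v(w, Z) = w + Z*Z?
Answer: 52*√137766/9 ≈ 2144.5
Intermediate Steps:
v(w, Z) = w + Z²
h = 1/27 ≈ 0.037037
s(I, d) = d + d*(1/27 + 2*I*d) (s(I, d) = d + ((d*I + I*d) + 1/27)*d = d + ((I*d + I*d) + 1/27)*d = d + (2*I*d + 1/27)*d = d + (1/27 + 2*I*d)*d = d + d*(1/27 + 2*I*d))
√(1464 + s(v(-7, 11), 142)) = √(1464 + (2/27)*142*(14 + 27*(-7 + 11²)*142)) = √(1464 + (2/27)*142*(14 + 27*(-7 + 121)*142)) = √(1464 + (2/27)*142*(14 + 27*114*142)) = √(1464 + (2/27)*142*(14 + 437076)) = √(1464 + (2/27)*142*437090) = √(1464 + 124133560/27) = √(124173088/27) = 52*√137766/9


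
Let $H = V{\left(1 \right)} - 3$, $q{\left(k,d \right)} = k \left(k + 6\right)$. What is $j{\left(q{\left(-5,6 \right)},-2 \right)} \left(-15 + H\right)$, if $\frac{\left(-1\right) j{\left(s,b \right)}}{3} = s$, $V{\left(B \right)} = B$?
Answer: $-255$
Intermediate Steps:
$q{\left(k,d \right)} = k \left(6 + k\right)$
$j{\left(s,b \right)} = - 3 s$
$H = -2$ ($H = 1 - 3 = -2$)
$j{\left(q{\left(-5,6 \right)},-2 \right)} \left(-15 + H\right) = - 3 \left(- 5 \left(6 - 5\right)\right) \left(-15 - 2\right) = - 3 \left(\left(-5\right) 1\right) \left(-17\right) = \left(-3\right) \left(-5\right) \left(-17\right) = 15 \left(-17\right) = -255$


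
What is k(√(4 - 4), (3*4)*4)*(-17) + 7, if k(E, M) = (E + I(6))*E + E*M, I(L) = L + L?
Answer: 7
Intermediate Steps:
I(L) = 2*L
k(E, M) = E*M + E*(12 + E) (k(E, M) = (E + 2*6)*E + E*M = (E + 12)*E + E*M = (12 + E)*E + E*M = E*(12 + E) + E*M = E*M + E*(12 + E))
k(√(4 - 4), (3*4)*4)*(-17) + 7 = (√(4 - 4)*(12 + √(4 - 4) + (3*4)*4))*(-17) + 7 = (√0*(12 + √0 + 12*4))*(-17) + 7 = (0*(12 + 0 + 48))*(-17) + 7 = (0*60)*(-17) + 7 = 0*(-17) + 7 = 0 + 7 = 7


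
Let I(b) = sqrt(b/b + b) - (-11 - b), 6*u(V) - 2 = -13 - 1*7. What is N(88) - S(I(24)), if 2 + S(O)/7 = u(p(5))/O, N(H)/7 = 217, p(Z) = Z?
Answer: 61341/40 ≈ 1533.5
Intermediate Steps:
u(V) = -3 (u(V) = 1/3 + (-13 - 1*7)/6 = 1/3 + (-13 - 7)/6 = 1/3 + (1/6)*(-20) = 1/3 - 10/3 = -3)
N(H) = 1519 (N(H) = 7*217 = 1519)
I(b) = 11 + b + sqrt(1 + b) (I(b) = sqrt(1 + b) + (11 + b) = 11 + b + sqrt(1 + b))
S(O) = -14 - 21/O (S(O) = -14 + 7*(-3/O) = -14 - 21/O)
N(88) - S(I(24)) = 1519 - (-14 - 21/(11 + 24 + sqrt(1 + 24))) = 1519 - (-14 - 21/(11 + 24 + sqrt(25))) = 1519 - (-14 - 21/(11 + 24 + 5)) = 1519 - (-14 - 21/40) = 1519 - 1*(-581/40) = 1519 + 581/40 = 61341/40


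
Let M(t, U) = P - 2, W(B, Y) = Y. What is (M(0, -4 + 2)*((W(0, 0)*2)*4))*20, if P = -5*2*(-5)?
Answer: 0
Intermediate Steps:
P = 50 (P = -10*(-5) = 50)
M(t, U) = 48 (M(t, U) = 50 - 2 = 48)
(M(0, -4 + 2)*((W(0, 0)*2)*4))*20 = (48*((0*2)*4))*20 = (48*(0*4))*20 = (48*0)*20 = 0*20 = 0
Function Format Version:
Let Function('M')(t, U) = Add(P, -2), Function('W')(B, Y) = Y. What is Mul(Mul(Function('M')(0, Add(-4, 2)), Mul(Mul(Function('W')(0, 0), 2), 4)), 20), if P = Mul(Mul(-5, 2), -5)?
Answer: 0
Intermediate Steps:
P = 50 (P = Mul(-10, -5) = 50)
Function('M')(t, U) = 48 (Function('M')(t, U) = Add(50, -2) = 48)
Mul(Mul(Function('M')(0, Add(-4, 2)), Mul(Mul(Function('W')(0, 0), 2), 4)), 20) = Mul(Mul(48, Mul(Mul(0, 2), 4)), 20) = Mul(Mul(48, Mul(0, 4)), 20) = Mul(Mul(48, 0), 20) = Mul(0, 20) = 0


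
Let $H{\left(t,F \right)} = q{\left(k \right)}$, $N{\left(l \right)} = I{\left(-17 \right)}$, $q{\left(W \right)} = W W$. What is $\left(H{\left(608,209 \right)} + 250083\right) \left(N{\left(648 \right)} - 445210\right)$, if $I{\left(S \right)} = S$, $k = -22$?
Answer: $-111559193709$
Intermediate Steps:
$q{\left(W \right)} = W^{2}$
$N{\left(l \right)} = -17$
$H{\left(t,F \right)} = 484$ ($H{\left(t,F \right)} = \left(-22\right)^{2} = 484$)
$\left(H{\left(608,209 \right)} + 250083\right) \left(N{\left(648 \right)} - 445210\right) = \left(484 + 250083\right) \left(-17 - 445210\right) = 250567 \left(-445227\right) = -111559193709$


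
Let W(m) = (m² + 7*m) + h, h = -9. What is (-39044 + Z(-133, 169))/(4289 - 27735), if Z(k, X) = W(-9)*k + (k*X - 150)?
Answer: 31434/11723 ≈ 2.6814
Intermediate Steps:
W(m) = -9 + m² + 7*m (W(m) = (m² + 7*m) - 9 = -9 + m² + 7*m)
Z(k, X) = -150 + 9*k + X*k (Z(k, X) = (-9 + (-9)² + 7*(-9))*k + (k*X - 150) = (-9 + 81 - 63)*k + (X*k - 150) = 9*k + (-150 + X*k) = -150 + 9*k + X*k)
(-39044 + Z(-133, 169))/(4289 - 27735) = (-39044 + (-150 + 9*(-133) + 169*(-133)))/(4289 - 27735) = (-39044 + (-150 - 1197 - 22477))/(-23446) = (-39044 - 23824)*(-1/23446) = -62868*(-1/23446) = 31434/11723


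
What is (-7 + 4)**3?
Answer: -27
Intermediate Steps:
(-7 + 4)**3 = (-3)**3 = -27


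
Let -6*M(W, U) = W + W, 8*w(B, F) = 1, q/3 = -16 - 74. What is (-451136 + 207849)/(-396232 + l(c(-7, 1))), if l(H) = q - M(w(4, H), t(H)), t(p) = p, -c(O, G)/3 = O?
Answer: 5838888/9516047 ≈ 0.61358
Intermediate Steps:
c(O, G) = -3*O
q = -270 (q = 3*(-16 - 74) = 3*(-90) = -270)
w(B, F) = ⅛ (w(B, F) = (⅛)*1 = ⅛)
M(W, U) = -W/3 (M(W, U) = -(W + W)/6 = -W/3)
l(H) = -6479/24 (l(H) = -270 - (-1)/(3*8) = -270 - 1*(-1/24) = -270 + 1/24 = -6479/24)
(-451136 + 207849)/(-396232 + l(c(-7, 1))) = (-451136 + 207849)/(-396232 - 6479/24) = -243287/(-9516047/24) = -243287*(-24/9516047) = 5838888/9516047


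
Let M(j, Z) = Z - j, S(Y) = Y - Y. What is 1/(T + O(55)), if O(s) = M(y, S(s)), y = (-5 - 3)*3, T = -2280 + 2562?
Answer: 1/306 ≈ 0.0032680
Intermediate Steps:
S(Y) = 0
T = 282
y = -24 (y = -8*3 = -24)
O(s) = 24 (O(s) = 0 - 1*(-24) = 0 + 24 = 24)
1/(T + O(55)) = 1/(282 + 24) = 1/306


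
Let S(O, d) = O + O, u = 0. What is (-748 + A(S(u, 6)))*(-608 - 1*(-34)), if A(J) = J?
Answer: 429352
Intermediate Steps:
S(O, d) = 2*O
(-748 + A(S(u, 6)))*(-608 - 1*(-34)) = (-748 + 2*0)*(-608 - 1*(-34)) = (-748 + 0)*(-608 + 34) = -748*(-574) = 429352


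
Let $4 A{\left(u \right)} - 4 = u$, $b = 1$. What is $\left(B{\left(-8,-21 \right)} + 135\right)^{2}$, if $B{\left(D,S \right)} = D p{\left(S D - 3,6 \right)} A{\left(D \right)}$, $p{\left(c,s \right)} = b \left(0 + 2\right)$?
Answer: $22801$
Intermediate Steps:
$A{\left(u \right)} = 1 + \frac{u}{4}$
$p{\left(c,s \right)} = 2$ ($p{\left(c,s \right)} = 1 \left(0 + 2\right) = 1 \cdot 2 = 2$)
$B{\left(D,S \right)} = 2 D \left(1 + \frac{D}{4}\right)$ ($B{\left(D,S \right)} = D 2 \left(1 + \frac{D}{4}\right) = 2 D \left(1 + \frac{D}{4}\right)$)
$\left(B{\left(-8,-21 \right)} + 135\right)^{2} = \left(\frac{1}{2} \left(-8\right) \left(4 - 8\right) + 135\right)^{2} = \left(\frac{1}{2} \left(-8\right) \left(-4\right) + 135\right)^{2} = \left(16 + 135\right)^{2} = 151^{2} = 22801$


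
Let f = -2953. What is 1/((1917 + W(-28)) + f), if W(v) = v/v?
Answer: -1/1035 ≈ -0.00096618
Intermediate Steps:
W(v) = 1
1/((1917 + W(-28)) + f) = 1/((1917 + 1) - 2953) = 1/(1918 - 2953) = 1/(-1035) = -1/1035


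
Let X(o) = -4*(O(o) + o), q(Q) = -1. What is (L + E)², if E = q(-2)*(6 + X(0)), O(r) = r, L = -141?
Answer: 21609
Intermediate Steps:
X(o) = -8*o (X(o) = -4*(o + o) = -8*o)
E = -6 (E = -(6 - 8*0) = -(6 + 0) = -1*6 = -6)
(L + E)² = (-141 - 6)² = (-147)² = 21609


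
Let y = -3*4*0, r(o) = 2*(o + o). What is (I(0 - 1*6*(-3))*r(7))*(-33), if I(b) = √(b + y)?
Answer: -2772*√2 ≈ -3920.2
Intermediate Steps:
r(o) = 4*o (r(o) = 2*(2*o) = 4*o)
y = 0 (y = -12*0 = 0)
I(b) = √b (I(b) = √(b + 0) = √b)
(I(0 - 1*6*(-3))*r(7))*(-33) = (√(0 - 1*6*(-3))*(4*7))*(-33) = (√(0 - 6*(-3))*28)*(-33) = (√(0 + 18)*28)*(-33) = (√18*28)*(-33) = ((3*√2)*28)*(-33) = (84*√2)*(-33) = -2772*√2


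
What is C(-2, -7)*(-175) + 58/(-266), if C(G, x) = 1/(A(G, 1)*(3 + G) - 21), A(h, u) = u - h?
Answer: 22753/2394 ≈ 9.5042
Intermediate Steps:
C(G, x) = 1/(-21 + (1 - G)*(3 + G)) (C(G, x) = 1/((1 - G)*(3 + G) - 21) = 1/(-21 + (1 - G)*(3 + G)))
C(-2, -7)*(-175) + 58/(-266) = -1/(18 + (-2)**2 + 2*(-2))*(-175) + 58/(-266) = -1/(18 + 4 - 4)*(-175) + 58*(-1/266) = -1/18*(-175) - 29/133 = 175/18 - 29/133 = 22753/2394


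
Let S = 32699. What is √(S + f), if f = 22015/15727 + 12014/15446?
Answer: √482422145637708036073/121459621 ≈ 180.83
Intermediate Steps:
f = 264493934/121459621 (f = 22015*(1/15727) + 12014*(1/15446) = 22015/15727 + 6007/7723 = 264493934/121459621 ≈ 2.1776)
√(S + f) = √(32699 + 264493934/121459621) = √(3971872641013/121459621) = √482422145637708036073/121459621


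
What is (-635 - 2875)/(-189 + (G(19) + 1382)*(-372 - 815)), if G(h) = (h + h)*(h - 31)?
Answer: 3510/1099351 ≈ 0.0031928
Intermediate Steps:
G(h) = 2*h*(-31 + h) (G(h) = (2*h)*(-31 + h) = 2*h*(-31 + h))
(-635 - 2875)/(-189 + (G(19) + 1382)*(-372 - 815)) = (-635 - 2875)/(-189 + (2*19*(-31 + 19) + 1382)*(-372 - 815)) = -3510/(-189 + (2*19*(-12) + 1382)*(-1187)) = -3510/(-189 + (-456 + 1382)*(-1187)) = -3510/(-189 + 926*(-1187)) = -3510/(-189 - 1099162) = -3510/(-1099351) = -3510*(-1/1099351) = 3510/1099351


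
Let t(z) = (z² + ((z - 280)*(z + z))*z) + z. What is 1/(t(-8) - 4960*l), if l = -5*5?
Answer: 1/87192 ≈ 1.1469e-5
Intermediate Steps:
l = -25
t(z) = z + z² + 2*z²*(-280 + z) (t(z) = (z² + ((-280 + z)*(2*z))*z) + z = (z² + (2*z*(-280 + z))*z) + z = (z² + 2*z²*(-280 + z)) + z = z + z² + 2*z²*(-280 + z))
1/(t(-8) - 4960*l) = 1/(-8*(1 - 559*(-8) + 2*(-8)²) - 4960*(-25)) = 1/(-8*(1 + 4472 + 2*64) + 124000) = 1/(-8*(1 + 4472 + 128) + 124000) = 1/(-8*4601 + 124000) = 1/(-36808 + 124000) = 1/87192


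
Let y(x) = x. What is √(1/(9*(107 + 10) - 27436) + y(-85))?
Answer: 2*I*√14791338737/26383 ≈ 9.2195*I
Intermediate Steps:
√(1/(9*(107 + 10) - 27436) + y(-85)) = √(1/(9*(107 + 10) - 27436) - 85) = √(1/(9*117 - 27436) - 85) = √(1/(1053 - 27436) - 85) = √(1/(-26383) - 85) = √(-1/26383 - 85) = √(-2242556/26383) = 2*I*√14791338737/26383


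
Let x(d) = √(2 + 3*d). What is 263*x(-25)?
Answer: 263*I*√73 ≈ 2247.1*I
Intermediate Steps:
263*x(-25) = 263*√(2 + 3*(-25)) = 263*√(2 - 75) = 263*√(-73) = 263*(I*√73) = 263*I*√73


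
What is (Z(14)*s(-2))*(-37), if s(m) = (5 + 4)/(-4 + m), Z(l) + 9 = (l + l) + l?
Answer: 3663/2 ≈ 1831.5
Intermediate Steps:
Z(l) = -9 + 3*l (Z(l) = -9 + ((l + l) + l) = -9 + (2*l + l) = -9 + 3*l)
s(m) = 9/(-4 + m)
(Z(14)*s(-2))*(-37) = ((-9 + 3*14)*(9/(-4 - 2)))*(-37) = ((-9 + 42)*(9/(-6)))*(-37) = (33*(9*(-⅙)))*(-37) = (33*(-3/2))*(-37) = -99/2*(-37) = 3663/2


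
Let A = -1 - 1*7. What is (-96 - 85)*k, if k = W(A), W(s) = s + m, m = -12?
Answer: 3620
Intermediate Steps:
A = -8 (A = -1 - 7 = -8)
W(s) = -12 + s (W(s) = s - 12 = -12 + s)
k = -20 (k = -12 - 8 = -20)
(-96 - 85)*k = (-96 - 85)*(-20) = -181*(-20) = 3620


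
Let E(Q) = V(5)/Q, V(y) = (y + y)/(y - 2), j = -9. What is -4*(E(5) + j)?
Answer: 100/3 ≈ 33.333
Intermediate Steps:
V(y) = 2*y/(-2 + y) (V(y) = (2*y)/(-2 + y) = 2*y/(-2 + y))
E(Q) = 10/(3*Q) (E(Q) = (2*5/(-2 + 5))/Q = (2*5/3)/Q = (2*5*(1/3))/Q = 10/(3*Q))
-4*(E(5) + j) = -4*((10/3)/5 - 9) = -4*((10/3)*(1/5) - 9) = -4*(2/3 - 9) = -4*(-25/3) = 100/3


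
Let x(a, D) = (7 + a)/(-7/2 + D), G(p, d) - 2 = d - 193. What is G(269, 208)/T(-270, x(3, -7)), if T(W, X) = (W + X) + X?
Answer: -357/5710 ≈ -0.062522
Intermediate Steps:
G(p, d) = -191 + d (G(p, d) = 2 + (d - 193) = 2 + (-193 + d) = -191 + d)
x(a, D) = (7 + a)/(-7/2 + D) (x(a, D) = (7 + a)/(-7*1/2 + D) = (7 + a)/(-7/2 + D))
T(W, X) = W + 2*X
G(269, 208)/T(-270, x(3, -7)) = (-191 + 208)/(-270 + 2*(2*(7 + 3)/(-7 + 2*(-7)))) = 17/(-270 + 2*(2*10/(-7 - 14))) = 17/(-270 + 2*(2*10/(-21))) = 17/(-270 + 2*(2*(-1/21)*10)) = 17/(-270 + 2*(-20/21)) = 17/(-270 - 40/21) = 17/(-5710/21) = 17*(-21/5710) = -357/5710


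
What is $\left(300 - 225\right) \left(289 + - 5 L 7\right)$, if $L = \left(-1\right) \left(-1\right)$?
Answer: $19050$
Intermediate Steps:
$L = 1$
$\left(300 - 225\right) \left(289 + - 5 L 7\right) = \left(300 - 225\right) \left(289 + \left(-5\right) 1 \cdot 7\right) = \left(300 - 225\right) \left(289 - 35\right) = 75 \left(289 - 35\right) = 75 \cdot 254 = 19050$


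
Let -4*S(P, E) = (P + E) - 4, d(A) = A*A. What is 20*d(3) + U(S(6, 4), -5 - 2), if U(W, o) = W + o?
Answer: 343/2 ≈ 171.50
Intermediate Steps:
d(A) = A²
S(P, E) = 1 - E/4 - P/4 (S(P, E) = -((P + E) - 4)/4 = -((E + P) - 4)/4 = -(-4 + E + P)/4 = 1 - E/4 - P/4)
20*d(3) + U(S(6, 4), -5 - 2) = 20*3² + ((1 - ¼*4 - ¼*6) + (-5 - 2)) = 20*9 + ((1 - 1 - 3/2) - 7) = 180 + (-3/2 - 7) = 180 - 17/2 = 343/2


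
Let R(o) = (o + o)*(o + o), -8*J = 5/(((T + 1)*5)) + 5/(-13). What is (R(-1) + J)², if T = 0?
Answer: 2601/169 ≈ 15.391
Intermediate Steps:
J = -1/13 (J = -(5/(((0 + 1)*5)) + 5/(-13))/8 = -(5/((1*5)) + 5*(-1/13))/8 = -(5/5 - 5/13)/8 = -(5*(⅕) - 5/13)/8 = -(1 - 5/13)/8 = -⅛*8/13 = -1/13 ≈ -0.076923)
R(o) = 4*o² (R(o) = (2*o)*(2*o) = 4*o²)
(R(-1) + J)² = (4*(-1)² - 1/13)² = (4*1 - 1/13)² = (4 - 1/13)² = (51/13)² = 2601/169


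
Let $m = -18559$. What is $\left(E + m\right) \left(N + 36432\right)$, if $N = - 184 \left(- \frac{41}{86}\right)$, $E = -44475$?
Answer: $- \frac{98985315832}{43} \approx -2.302 \cdot 10^{9}$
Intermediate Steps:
$N = \frac{3772}{43}$ ($N = - 184 \left(\left(-41\right) \frac{1}{86}\right) = \left(-184\right) \left(- \frac{41}{86}\right) = \frac{3772}{43} \approx 87.721$)
$\left(E + m\right) \left(N + 36432\right) = \left(-44475 - 18559\right) \left(\frac{3772}{43} + 36432\right) = \left(-63034\right) \frac{1570348}{43} = - \frac{98985315832}{43}$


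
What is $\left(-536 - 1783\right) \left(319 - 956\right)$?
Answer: $1477203$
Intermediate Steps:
$\left(-536 - 1783\right) \left(319 - 956\right) = \left(-2319\right) \left(-637\right) = 1477203$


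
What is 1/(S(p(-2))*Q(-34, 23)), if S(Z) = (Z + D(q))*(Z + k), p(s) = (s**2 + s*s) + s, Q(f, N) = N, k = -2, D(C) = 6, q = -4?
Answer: 1/1104 ≈ 0.00090580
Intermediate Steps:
p(s) = s + 2*s**2 (p(s) = (s**2 + s**2) + s = 2*s**2 + s = s + 2*s**2)
S(Z) = (-2 + Z)*(6 + Z) (S(Z) = (Z + 6)*(Z - 2) = (6 + Z)*(-2 + Z) = (-2 + Z)*(6 + Z))
1/(S(p(-2))*Q(-34, 23)) = 1/((-12 + (-2*(1 + 2*(-2)))**2 + 4*(-2*(1 + 2*(-2))))*23) = 1/((-12 + (-2*(1 - 4))**2 + 4*(-2*(1 - 4)))*23) = 1/((-12 + (-2*(-3))**2 + 4*(-2*(-3)))*23) = 1/((-12 + 6**2 + 4*6)*23) = 1/((-12 + 36 + 24)*23) = 1/(48*23) = 1/1104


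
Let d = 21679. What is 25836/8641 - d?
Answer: -187302403/8641 ≈ -21676.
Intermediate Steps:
25836/8641 - d = 25836/8641 - 1*21679 = 25836*(1/8641) - 21679 = 25836/8641 - 21679 = -187302403/8641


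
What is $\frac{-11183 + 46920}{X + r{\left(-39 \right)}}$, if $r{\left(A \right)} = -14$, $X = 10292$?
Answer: $\frac{35737}{10278} \approx 3.477$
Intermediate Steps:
$\frac{-11183 + 46920}{X + r{\left(-39 \right)}} = \frac{-11183 + 46920}{10292 - 14} = \frac{35737}{10278}$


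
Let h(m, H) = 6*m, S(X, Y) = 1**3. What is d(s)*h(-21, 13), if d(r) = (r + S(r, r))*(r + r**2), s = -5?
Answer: 10080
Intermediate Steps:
S(X, Y) = 1
d(r) = (1 + r)*(r + r**2) (d(r) = (r + 1)*(r + r**2) = (1 + r)*(r + r**2))
d(s)*h(-21, 13) = (-5*(1 + (-5)**2 + 2*(-5)))*(6*(-21)) = -5*(1 + 25 - 10)*(-126) = -5*16*(-126) = -80*(-126) = 10080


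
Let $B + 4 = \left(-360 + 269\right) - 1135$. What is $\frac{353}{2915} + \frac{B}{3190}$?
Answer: $- \frac{22358}{84535} \approx -0.26448$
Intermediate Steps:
$B = -1230$ ($B = -4 + \left(\left(-360 + 269\right) - 1135\right) = -4 - 1226 = -1230$)
$\frac{353}{2915} + \frac{B}{3190} = \frac{353}{2915} - \frac{1230}{3190} = 353 \cdot \frac{1}{2915} - \frac{123}{319} = \frac{353}{2915} - \frac{123}{319} = - \frac{22358}{84535}$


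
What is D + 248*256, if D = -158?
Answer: 63330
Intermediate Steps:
D + 248*256 = -158 + 248*256 = -158 + 63488 = 63330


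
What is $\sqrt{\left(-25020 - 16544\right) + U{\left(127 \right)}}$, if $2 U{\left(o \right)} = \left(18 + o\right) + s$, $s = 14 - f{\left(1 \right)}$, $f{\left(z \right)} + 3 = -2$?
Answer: $i \sqrt{41482} \approx 203.67 i$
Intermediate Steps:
$f{\left(z \right)} = -5$ ($f{\left(z \right)} = -3 - 2 = -5$)
$s = 19$ ($s = 14 - -5 = 14 + 5 = 19$)
$U{\left(o \right)} = \frac{37}{2} + \frac{o}{2}$ ($U{\left(o \right)} = \frac{\left(18 + o\right) + 19}{2} = \frac{37 + o}{2} = \frac{37}{2} + \frac{o}{2}$)
$\sqrt{\left(-25020 - 16544\right) + U{\left(127 \right)}} = \sqrt{\left(-25020 - 16544\right) + \left(\frac{37}{2} + \frac{1}{2} \cdot 127\right)} = \sqrt{-41564 + \left(\frac{37}{2} + \frac{127}{2}\right)} = \sqrt{-41564 + 82} = \sqrt{-41482} = i \sqrt{41482}$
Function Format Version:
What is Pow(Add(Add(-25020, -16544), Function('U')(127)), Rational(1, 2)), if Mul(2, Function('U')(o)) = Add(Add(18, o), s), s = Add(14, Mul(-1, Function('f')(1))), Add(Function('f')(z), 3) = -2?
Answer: Mul(I, Pow(41482, Rational(1, 2))) ≈ Mul(203.67, I)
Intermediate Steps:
Function('f')(z) = -5 (Function('f')(z) = Add(-3, -2) = -5)
s = 19 (s = Add(14, Mul(-1, -5)) = Add(14, 5) = 19)
Function('U')(o) = Add(Rational(37, 2), Mul(Rational(1, 2), o)) (Function('U')(o) = Mul(Rational(1, 2), Add(Add(18, o), 19)) = Mul(Rational(1, 2), Add(37, o)) = Add(Rational(37, 2), Mul(Rational(1, 2), o)))
Pow(Add(Add(-25020, -16544), Function('U')(127)), Rational(1, 2)) = Pow(Add(Add(-25020, -16544), Add(Rational(37, 2), Mul(Rational(1, 2), 127))), Rational(1, 2)) = Pow(Add(-41564, Add(Rational(37, 2), Rational(127, 2))), Rational(1, 2)) = Pow(Add(-41564, 82), Rational(1, 2)) = Pow(-41482, Rational(1, 2)) = Mul(I, Pow(41482, Rational(1, 2)))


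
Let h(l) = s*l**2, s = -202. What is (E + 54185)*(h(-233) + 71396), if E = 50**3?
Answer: -1952217349670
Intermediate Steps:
E = 125000
h(l) = -202*l**2
(E + 54185)*(h(-233) + 71396) = (125000 + 54185)*(-202*(-233)**2 + 71396) = 179185*(-202*54289 + 71396) = 179185*(-10966378 + 71396) = 179185*(-10894982) = -1952217349670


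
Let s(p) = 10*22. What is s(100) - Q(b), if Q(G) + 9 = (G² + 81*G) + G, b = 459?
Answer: -248090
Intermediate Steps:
Q(G) = -9 + G² + 82*G (Q(G) = -9 + ((G² + 81*G) + G) = -9 + (G² + 82*G) = -9 + G² + 82*G)
s(p) = 220
s(100) - Q(b) = 220 - (-9 + 459² + 82*459) = 220 - (-9 + 210681 + 37638) = 220 - 1*248310 = 220 - 248310 = -248090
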